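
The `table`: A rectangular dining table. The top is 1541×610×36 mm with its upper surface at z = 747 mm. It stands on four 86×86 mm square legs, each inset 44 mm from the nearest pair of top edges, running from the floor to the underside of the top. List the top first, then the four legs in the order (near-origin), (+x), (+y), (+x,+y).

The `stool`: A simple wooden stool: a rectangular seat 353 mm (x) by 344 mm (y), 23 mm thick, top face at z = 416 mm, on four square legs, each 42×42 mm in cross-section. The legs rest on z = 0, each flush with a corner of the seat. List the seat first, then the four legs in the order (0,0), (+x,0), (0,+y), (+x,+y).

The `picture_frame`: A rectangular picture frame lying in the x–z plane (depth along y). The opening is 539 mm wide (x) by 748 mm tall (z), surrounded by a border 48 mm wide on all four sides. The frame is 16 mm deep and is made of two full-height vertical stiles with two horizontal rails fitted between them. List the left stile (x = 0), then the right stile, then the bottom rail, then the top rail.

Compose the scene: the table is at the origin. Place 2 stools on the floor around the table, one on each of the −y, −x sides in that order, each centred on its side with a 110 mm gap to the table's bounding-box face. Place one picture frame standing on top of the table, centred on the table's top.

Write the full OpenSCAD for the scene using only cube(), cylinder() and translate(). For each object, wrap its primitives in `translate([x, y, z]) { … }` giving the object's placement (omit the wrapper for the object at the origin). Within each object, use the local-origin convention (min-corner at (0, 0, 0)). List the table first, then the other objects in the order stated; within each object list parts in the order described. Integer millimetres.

translate([0, 0, 711]) cube([1541, 610, 36]);
translate([44, 44, 0]) cube([86, 86, 711]);
translate([1411, 44, 0]) cube([86, 86, 711]);
translate([44, 480, 0]) cube([86, 86, 711]);
translate([1411, 480, 0]) cube([86, 86, 711]);
translate([594, -454, 0]) {
  translate([0, 0, 393]) cube([353, 344, 23]);
  cube([42, 42, 393]);
  translate([311, 0, 0]) cube([42, 42, 393]);
  translate([0, 302, 0]) cube([42, 42, 393]);
  translate([311, 302, 0]) cube([42, 42, 393]);
}
translate([-463, 133, 0]) {
  translate([0, 0, 393]) cube([353, 344, 23]);
  cube([42, 42, 393]);
  translate([311, 0, 0]) cube([42, 42, 393]);
  translate([0, 302, 0]) cube([42, 42, 393]);
  translate([311, 302, 0]) cube([42, 42, 393]);
}
translate([453, 297, 747]) {
  cube([48, 16, 844]);
  translate([587, 0, 0]) cube([48, 16, 844]);
  translate([48, 0, 0]) cube([539, 16, 48]);
  translate([48, 0, 796]) cube([539, 16, 48]);
}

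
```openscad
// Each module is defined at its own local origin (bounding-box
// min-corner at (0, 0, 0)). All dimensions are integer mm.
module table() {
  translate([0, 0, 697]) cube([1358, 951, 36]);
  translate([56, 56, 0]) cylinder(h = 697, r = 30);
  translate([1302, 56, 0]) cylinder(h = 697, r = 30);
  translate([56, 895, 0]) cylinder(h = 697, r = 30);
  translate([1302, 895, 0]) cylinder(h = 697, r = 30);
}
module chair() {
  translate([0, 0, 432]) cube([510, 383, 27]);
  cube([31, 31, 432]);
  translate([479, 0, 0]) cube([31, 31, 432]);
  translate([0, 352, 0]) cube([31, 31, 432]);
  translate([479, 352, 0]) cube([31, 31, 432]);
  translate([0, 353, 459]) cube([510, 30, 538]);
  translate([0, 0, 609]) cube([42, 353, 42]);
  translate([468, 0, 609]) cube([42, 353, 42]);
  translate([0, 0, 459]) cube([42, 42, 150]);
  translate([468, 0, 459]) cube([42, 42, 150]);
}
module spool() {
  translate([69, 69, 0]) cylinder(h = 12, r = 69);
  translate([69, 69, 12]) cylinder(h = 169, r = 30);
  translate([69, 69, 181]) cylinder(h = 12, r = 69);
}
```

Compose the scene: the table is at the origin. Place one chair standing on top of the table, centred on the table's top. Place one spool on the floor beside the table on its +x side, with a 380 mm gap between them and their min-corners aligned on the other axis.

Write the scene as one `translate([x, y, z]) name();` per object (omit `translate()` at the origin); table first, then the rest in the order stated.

table();
translate([424, 284, 733]) chair();
translate([1738, 0, 0]) spool();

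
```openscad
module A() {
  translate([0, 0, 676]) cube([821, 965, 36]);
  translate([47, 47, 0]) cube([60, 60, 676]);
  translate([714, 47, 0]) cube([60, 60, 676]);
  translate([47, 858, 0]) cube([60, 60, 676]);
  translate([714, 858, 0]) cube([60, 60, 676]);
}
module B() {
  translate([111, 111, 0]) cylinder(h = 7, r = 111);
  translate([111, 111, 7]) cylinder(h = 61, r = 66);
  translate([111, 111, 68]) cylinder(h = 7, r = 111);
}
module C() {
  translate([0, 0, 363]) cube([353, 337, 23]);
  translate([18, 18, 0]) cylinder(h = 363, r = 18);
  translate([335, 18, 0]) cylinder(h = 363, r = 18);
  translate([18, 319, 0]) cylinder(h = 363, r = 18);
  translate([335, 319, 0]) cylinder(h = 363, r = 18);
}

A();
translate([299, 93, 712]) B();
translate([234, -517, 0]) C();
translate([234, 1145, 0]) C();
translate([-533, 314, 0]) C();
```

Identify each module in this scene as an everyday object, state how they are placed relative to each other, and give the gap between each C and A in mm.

Each stool's nearest face is 180 mm from the table's bounding box.

A is a table. B is a spool. C is a stool. The spool is on top of the table. Three stools sit around the table at the −y, +y, −x sides. The gap between each stool and the table is 180 mm.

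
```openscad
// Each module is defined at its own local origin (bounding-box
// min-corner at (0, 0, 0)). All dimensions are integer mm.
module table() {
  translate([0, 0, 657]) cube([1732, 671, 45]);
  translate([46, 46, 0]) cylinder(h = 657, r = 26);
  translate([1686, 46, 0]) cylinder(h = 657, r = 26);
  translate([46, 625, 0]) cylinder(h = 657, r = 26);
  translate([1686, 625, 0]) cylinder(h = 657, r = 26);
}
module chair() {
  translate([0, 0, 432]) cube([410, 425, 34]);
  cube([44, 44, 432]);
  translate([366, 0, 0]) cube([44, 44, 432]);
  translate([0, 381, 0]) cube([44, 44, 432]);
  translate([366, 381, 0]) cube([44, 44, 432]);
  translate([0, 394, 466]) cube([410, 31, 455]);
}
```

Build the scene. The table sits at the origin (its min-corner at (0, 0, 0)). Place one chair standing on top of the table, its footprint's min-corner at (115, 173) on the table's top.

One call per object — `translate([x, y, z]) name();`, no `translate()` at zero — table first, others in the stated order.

table();
translate([115, 173, 702]) chair();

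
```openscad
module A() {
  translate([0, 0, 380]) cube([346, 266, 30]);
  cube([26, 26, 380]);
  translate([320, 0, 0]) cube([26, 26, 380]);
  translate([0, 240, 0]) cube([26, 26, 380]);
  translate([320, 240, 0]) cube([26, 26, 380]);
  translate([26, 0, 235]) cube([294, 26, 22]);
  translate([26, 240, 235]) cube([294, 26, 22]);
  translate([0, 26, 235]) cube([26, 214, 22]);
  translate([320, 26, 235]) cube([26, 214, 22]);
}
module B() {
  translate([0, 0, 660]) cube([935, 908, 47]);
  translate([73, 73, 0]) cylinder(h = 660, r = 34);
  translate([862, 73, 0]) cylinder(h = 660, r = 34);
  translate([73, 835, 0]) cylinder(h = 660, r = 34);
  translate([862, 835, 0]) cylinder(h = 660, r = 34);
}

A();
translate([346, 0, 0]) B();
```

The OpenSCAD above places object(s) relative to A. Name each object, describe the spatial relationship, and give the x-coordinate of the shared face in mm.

The stool's +x face and the table's −x face are both at x = 346 mm.

A is a stool. B is a table. The table is against the stool's +x side, with their −y faces flush. The x-coordinate of the shared face is 346 mm.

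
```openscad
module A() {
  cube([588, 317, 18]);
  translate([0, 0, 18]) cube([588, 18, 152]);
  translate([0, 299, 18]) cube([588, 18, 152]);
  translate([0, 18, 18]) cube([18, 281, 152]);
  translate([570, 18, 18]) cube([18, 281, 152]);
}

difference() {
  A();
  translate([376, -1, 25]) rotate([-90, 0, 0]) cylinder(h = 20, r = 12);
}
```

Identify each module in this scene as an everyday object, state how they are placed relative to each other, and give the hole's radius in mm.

The subtracted cylinder has r = 12 mm.

A is an open box. The open box has a circular hole through its front wall. The hole's radius is 12 mm.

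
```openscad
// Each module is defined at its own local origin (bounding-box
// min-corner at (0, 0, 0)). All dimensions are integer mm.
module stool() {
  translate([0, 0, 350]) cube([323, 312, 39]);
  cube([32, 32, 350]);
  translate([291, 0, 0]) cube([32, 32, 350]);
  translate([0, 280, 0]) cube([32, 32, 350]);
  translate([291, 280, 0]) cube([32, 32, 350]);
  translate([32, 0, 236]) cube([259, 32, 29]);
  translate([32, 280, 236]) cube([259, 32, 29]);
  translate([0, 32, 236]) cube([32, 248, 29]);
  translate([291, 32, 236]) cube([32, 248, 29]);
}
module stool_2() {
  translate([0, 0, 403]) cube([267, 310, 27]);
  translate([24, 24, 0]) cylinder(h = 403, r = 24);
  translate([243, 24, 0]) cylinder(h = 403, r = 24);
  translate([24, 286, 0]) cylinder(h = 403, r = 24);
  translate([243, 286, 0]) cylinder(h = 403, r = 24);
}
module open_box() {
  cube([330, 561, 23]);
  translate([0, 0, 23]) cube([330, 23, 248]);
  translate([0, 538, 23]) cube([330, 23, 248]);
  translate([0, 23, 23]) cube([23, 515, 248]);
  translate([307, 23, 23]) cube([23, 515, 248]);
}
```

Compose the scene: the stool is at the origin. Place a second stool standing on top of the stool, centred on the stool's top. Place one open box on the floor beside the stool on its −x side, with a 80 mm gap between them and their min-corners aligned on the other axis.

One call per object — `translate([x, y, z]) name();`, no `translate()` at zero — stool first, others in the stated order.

stool();
translate([28, 1, 389]) stool_2();
translate([-410, 0, 0]) open_box();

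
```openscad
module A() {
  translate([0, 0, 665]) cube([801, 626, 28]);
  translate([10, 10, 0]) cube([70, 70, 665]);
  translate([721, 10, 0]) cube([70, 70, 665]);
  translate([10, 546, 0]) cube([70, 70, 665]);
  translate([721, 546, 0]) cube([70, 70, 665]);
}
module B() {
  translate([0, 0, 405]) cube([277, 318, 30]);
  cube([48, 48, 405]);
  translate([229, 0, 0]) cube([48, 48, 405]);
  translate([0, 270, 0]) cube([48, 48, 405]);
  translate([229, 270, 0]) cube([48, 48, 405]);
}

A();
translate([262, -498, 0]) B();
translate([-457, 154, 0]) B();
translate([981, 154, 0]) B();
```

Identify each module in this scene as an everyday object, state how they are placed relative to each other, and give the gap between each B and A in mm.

Each stool's nearest face is 180 mm from the table's bounding box.

A is a table. B is a stool. Three stools sit around the table at the −y, −x, +x sides. The gap between each stool and the table is 180 mm.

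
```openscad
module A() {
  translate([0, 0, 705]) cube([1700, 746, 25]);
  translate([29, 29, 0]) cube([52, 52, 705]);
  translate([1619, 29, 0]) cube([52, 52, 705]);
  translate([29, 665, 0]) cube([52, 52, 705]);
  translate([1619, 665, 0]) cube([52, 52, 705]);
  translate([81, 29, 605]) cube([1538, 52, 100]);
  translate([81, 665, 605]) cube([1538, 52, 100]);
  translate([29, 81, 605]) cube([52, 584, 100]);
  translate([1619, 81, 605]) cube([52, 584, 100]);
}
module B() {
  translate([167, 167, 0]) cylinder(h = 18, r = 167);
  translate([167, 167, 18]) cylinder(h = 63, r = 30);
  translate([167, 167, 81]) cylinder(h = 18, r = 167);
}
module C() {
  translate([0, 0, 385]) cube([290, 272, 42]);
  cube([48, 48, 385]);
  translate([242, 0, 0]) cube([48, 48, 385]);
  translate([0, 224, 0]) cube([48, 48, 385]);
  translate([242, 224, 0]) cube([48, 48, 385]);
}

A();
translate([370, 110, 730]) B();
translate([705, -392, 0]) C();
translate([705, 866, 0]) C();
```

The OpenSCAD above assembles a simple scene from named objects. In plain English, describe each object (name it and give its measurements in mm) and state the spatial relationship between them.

A is a rectangular dining table. The top is 1700×746×25 mm with its upper surface at z = 730 mm. It stands on four 52×52 mm square legs, each inset 29 mm from the nearest pair of top edges, running from the floor to the underside of the top. Four apron rails, 52 mm thick and 100 mm tall, run between adjacent legs with their top edges flush with the underside of the top and their outer faces flush with the legs' outer faces.

B is a spool: two coaxial disc flanges of radius 167 mm and thickness 18 mm, joined by a core cylinder of radius 30 mm and height 63 mm. The lower flange rests on z = 0 and the three cylinders share a vertical axis.

C is a four-legged stool. The seat is 290×272 mm, 42 mm thick, top at z = 427 mm. It stands on four square legs, each 48×48 mm in cross-section, from z = 0 to the seat underside, each flush with a corner of the seat.

The spool is on top of the table. Two stools sit around the table at the −y, +y sides.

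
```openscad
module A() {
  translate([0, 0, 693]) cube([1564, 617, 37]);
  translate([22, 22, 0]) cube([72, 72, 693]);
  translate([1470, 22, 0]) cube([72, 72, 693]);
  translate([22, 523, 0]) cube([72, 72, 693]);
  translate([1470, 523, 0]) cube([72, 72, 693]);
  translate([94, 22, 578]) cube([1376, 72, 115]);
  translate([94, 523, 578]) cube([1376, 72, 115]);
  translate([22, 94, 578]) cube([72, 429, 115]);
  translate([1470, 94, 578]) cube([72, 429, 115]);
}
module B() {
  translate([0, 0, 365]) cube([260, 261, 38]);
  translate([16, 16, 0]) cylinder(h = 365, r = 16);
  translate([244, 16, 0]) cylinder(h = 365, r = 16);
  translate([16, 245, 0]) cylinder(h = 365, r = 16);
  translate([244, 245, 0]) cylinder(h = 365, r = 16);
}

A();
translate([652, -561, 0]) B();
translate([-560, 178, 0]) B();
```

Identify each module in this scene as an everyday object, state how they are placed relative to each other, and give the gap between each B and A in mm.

A is a table. B is a stool. Two stools sit around the table at the −y, −x sides. The gap between each stool and the table is 300 mm.

Each stool's nearest face is 300 mm from the table's bounding box.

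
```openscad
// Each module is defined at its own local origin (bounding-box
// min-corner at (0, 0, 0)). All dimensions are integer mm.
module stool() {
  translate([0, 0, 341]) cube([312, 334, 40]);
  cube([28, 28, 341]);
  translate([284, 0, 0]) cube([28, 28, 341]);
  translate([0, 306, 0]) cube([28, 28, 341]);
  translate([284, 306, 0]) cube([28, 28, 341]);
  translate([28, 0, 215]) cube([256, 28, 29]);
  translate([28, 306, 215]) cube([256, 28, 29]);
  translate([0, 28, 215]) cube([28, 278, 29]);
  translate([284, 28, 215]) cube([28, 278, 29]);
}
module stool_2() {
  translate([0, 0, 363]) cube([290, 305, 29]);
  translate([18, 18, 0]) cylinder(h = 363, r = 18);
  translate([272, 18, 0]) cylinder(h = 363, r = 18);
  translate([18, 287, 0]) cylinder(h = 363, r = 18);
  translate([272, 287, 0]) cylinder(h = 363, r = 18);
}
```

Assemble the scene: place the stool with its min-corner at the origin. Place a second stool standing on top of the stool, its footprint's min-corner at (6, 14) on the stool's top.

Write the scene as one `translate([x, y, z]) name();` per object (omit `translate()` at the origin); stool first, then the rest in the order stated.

stool();
translate([6, 14, 381]) stool_2();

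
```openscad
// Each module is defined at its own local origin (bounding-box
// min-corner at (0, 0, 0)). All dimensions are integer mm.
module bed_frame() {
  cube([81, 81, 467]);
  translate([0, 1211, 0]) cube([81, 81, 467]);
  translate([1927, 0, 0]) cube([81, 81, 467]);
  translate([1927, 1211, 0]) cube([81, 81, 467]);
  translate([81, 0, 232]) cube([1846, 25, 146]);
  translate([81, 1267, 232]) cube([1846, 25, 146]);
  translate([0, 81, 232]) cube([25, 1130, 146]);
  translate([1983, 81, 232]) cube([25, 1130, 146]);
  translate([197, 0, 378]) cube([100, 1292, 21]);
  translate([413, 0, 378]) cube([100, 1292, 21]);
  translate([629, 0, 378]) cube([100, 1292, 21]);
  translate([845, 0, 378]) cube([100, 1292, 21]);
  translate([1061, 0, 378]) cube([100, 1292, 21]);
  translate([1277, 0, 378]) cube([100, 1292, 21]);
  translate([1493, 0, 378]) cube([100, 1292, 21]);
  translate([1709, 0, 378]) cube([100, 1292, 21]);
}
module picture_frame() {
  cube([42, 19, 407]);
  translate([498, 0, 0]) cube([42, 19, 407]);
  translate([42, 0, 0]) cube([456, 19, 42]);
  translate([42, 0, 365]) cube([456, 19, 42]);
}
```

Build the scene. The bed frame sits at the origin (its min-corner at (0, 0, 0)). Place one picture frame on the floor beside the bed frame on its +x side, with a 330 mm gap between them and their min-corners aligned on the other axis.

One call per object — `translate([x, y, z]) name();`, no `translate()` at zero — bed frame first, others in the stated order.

bed_frame();
translate([2338, 0, 0]) picture_frame();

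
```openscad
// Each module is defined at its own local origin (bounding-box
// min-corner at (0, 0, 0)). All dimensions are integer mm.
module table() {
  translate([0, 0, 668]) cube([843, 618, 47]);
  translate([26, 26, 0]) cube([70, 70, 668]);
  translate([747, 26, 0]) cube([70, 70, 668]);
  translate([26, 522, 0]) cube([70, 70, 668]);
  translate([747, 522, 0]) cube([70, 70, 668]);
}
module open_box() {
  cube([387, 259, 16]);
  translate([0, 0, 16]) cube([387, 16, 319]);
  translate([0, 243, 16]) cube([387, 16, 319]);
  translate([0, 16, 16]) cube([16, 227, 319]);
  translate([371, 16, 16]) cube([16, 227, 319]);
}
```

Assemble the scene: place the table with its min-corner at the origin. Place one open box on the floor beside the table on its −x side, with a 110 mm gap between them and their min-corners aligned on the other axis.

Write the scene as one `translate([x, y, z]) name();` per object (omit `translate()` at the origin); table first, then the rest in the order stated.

table();
translate([-497, 0, 0]) open_box();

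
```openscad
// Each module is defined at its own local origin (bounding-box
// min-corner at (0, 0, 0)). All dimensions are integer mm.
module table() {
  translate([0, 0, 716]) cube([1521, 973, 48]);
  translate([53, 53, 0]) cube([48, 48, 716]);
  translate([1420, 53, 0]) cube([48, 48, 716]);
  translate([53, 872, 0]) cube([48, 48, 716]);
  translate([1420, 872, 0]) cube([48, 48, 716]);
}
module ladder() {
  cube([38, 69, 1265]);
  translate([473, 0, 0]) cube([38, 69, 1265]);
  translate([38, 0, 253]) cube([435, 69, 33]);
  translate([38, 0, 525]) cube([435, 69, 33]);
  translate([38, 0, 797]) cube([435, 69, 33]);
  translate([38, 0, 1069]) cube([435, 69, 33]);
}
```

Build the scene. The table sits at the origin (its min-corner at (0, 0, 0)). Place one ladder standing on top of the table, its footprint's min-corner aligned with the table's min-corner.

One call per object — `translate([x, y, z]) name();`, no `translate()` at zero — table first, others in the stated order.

table();
translate([0, 0, 764]) ladder();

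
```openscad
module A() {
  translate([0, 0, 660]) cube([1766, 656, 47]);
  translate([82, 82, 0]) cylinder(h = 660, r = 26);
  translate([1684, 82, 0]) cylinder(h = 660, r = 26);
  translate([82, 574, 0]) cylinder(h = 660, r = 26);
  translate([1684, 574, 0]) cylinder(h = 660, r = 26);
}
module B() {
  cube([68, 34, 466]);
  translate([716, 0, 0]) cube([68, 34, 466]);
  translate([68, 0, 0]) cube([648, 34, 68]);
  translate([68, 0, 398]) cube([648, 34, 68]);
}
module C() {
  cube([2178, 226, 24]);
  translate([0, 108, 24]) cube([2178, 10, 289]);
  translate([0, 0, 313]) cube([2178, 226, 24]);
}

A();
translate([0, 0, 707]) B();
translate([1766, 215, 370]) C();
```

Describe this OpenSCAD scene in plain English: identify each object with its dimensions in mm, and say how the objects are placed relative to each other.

A is a table with a 1766×656 mm rectangular top, 47 mm thick, top surface at z = 707 mm, supported by four round legs of 52 mm diameter, each leg's bounding box inset 56 mm from the nearest pair of top edges, running from the floor.

B is a picture frame with a 648×330 mm rectangular opening (x by z) and a uniform 68 mm border on every side. Frame depth is 34 mm along y. It is built from two vertical stiles running the full outside height and two horizontal rails spanning the gap between the stiles.

C is an I-beam lying along x, 2178 mm long. Overall section height 337 mm. Two flanges 226 mm wide (y) and 24 mm thick, one on the floor and one at the top; a web 10 mm thick runs between them, centred on the flange width.

The picture frame is on top of the table. The I-beam is beside the table with their tops flush at z = 707.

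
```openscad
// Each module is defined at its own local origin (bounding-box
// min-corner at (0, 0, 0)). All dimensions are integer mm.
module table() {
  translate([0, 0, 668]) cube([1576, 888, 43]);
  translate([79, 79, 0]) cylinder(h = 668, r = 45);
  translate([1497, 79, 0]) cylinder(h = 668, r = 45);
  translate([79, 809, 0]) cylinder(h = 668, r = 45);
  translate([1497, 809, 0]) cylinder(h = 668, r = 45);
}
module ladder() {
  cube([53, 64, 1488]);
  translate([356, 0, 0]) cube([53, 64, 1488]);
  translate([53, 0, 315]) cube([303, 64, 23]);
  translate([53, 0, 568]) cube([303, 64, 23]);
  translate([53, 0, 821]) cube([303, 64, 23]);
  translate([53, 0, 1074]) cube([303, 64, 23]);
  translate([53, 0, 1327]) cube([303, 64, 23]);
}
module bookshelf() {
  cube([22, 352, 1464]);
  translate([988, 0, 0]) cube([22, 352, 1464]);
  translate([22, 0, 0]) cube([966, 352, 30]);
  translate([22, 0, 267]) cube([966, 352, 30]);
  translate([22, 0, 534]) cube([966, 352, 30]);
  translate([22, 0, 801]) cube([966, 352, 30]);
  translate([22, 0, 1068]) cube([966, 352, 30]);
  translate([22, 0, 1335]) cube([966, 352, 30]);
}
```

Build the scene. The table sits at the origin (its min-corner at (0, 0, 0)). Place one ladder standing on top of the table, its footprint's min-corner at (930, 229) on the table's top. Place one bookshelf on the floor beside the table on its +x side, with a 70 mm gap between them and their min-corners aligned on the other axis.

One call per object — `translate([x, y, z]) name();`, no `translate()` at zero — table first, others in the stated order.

table();
translate([930, 229, 711]) ladder();
translate([1646, 0, 0]) bookshelf();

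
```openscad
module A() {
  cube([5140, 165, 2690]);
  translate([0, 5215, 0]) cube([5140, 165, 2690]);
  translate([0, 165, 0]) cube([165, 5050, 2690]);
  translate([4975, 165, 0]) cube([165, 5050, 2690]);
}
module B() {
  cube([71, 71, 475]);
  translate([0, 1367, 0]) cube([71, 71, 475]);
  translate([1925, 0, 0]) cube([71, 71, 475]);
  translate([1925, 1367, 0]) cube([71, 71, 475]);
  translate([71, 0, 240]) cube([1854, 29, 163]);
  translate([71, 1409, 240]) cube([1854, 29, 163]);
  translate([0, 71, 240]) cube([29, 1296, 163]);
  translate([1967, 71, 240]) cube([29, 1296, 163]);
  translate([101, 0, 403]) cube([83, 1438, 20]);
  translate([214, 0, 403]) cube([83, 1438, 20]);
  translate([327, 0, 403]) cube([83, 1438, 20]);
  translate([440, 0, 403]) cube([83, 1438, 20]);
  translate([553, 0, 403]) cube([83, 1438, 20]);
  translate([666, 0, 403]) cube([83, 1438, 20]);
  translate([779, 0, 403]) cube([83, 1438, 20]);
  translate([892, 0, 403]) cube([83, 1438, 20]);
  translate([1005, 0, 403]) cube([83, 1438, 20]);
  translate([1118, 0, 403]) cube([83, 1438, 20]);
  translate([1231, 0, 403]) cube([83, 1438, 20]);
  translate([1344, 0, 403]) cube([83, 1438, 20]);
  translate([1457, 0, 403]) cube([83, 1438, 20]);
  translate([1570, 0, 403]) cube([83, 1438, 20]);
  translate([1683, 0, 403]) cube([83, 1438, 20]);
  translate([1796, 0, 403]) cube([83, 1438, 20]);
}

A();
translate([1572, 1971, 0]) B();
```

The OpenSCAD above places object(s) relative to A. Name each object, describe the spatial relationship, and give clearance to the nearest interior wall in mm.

A is a house frame. B is a bed frame. The bed frame sits inside the house frame, centred. The clearance to the nearest interior wall is 1407 mm.

Clearances: x = 1407, y = 1806; minimum 1407 mm.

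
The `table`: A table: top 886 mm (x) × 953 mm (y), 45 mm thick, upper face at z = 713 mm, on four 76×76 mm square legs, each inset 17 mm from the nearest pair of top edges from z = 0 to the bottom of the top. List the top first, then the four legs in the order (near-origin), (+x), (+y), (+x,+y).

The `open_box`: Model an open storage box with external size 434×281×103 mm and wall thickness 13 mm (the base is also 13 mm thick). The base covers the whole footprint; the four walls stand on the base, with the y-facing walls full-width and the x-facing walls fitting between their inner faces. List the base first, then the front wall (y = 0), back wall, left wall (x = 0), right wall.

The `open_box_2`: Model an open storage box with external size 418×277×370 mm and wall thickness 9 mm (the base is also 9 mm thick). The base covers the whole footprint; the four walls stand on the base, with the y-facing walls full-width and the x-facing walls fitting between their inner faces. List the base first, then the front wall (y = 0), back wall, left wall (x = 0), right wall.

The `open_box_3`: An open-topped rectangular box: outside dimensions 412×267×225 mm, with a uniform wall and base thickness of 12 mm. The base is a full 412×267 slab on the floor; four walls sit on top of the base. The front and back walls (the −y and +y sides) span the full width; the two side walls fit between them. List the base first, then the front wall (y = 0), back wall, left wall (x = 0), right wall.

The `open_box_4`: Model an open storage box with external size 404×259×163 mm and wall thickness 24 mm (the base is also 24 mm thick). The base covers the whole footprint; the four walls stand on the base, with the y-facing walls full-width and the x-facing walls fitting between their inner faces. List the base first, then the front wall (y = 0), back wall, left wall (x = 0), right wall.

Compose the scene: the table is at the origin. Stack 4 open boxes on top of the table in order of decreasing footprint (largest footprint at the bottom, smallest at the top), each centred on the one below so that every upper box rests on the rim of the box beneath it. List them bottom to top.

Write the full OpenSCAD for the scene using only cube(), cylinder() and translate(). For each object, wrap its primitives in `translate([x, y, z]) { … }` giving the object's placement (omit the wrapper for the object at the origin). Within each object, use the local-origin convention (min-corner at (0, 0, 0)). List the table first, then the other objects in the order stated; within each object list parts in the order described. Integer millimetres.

translate([0, 0, 668]) cube([886, 953, 45]);
translate([17, 17, 0]) cube([76, 76, 668]);
translate([793, 17, 0]) cube([76, 76, 668]);
translate([17, 860, 0]) cube([76, 76, 668]);
translate([793, 860, 0]) cube([76, 76, 668]);
translate([226, 336, 713]) {
  cube([434, 281, 13]);
  translate([0, 0, 13]) cube([434, 13, 90]);
  translate([0, 268, 13]) cube([434, 13, 90]);
  translate([0, 13, 13]) cube([13, 255, 90]);
  translate([421, 13, 13]) cube([13, 255, 90]);
}
translate([234, 338, 816]) {
  cube([418, 277, 9]);
  translate([0, 0, 9]) cube([418, 9, 361]);
  translate([0, 268, 9]) cube([418, 9, 361]);
  translate([0, 9, 9]) cube([9, 259, 361]);
  translate([409, 9, 9]) cube([9, 259, 361]);
}
translate([237, 343, 1186]) {
  cube([412, 267, 12]);
  translate([0, 0, 12]) cube([412, 12, 213]);
  translate([0, 255, 12]) cube([412, 12, 213]);
  translate([0, 12, 12]) cube([12, 243, 213]);
  translate([400, 12, 12]) cube([12, 243, 213]);
}
translate([241, 347, 1411]) {
  cube([404, 259, 24]);
  translate([0, 0, 24]) cube([404, 24, 139]);
  translate([0, 235, 24]) cube([404, 24, 139]);
  translate([0, 24, 24]) cube([24, 211, 139]);
  translate([380, 24, 24]) cube([24, 211, 139]);
}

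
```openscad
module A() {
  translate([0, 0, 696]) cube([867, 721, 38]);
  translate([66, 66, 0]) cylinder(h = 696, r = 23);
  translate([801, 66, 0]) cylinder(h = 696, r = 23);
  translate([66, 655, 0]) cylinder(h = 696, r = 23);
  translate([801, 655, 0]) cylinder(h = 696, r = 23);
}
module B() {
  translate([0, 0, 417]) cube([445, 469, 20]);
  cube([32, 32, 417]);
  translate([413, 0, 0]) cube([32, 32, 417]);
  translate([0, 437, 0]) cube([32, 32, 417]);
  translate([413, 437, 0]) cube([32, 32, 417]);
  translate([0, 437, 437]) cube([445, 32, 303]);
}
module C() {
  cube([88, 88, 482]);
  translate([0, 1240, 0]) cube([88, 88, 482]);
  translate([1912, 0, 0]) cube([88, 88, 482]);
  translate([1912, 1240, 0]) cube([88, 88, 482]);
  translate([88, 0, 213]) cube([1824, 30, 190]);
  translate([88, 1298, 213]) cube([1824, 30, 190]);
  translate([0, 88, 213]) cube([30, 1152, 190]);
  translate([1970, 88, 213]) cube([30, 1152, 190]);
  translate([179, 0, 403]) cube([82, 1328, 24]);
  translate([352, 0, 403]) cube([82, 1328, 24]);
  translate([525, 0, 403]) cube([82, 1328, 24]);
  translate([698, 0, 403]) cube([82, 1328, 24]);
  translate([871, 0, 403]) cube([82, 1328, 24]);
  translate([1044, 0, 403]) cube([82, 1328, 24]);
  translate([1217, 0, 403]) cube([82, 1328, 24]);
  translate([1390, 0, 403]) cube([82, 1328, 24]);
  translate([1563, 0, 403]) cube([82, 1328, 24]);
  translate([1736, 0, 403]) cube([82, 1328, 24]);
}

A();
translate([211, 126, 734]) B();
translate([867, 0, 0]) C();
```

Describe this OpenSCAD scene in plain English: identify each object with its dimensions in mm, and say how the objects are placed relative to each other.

A is a rectangular dining table. The top is 867×721×38 mm with its upper surface at z = 734 mm. It stands on four round legs of 46 mm diameter, each leg's bounding box inset 43 mm from the nearest pair of top edges, running from the floor to the underside of the top.

B is a chair. The seat is a 445×469×20 mm slab with its top at z = 437 mm, on four 32×32 mm corner legs (flush with the seat edges, standing on z = 0). A flat backrest 32 mm thick, 303 mm tall, spans the full seat width and rises from the seat top along its +y edge, rear face flush with the rear of the seat.

C is a bed frame 2000 mm long (x) by 1328 mm wide (y). Four 88×88 mm corner posts, 482 mm tall, at the corners of the footprint. Four rails of 30 mm thickness and 190 mm height run between adjacent posts with their undersides at z = 213 mm, their outer faces flush with the outside of the frame (the two x-running rails run between the posts' inner faces; the two y-running rails run between the posts' inner faces). 10 slats, each 82 mm wide (x) and 24 mm thick, lie across the top of the two x-running rails, running the full 1328 mm width of the frame in y; the slats are evenly spaced along x between the inner faces of the end posts with equal gaps (rounded down to the nearest mm) at the −x end and between each pair — any rounding remainder accumulates at the +x end.

The chair is on top of the table, centred. The bed frame is against the table's +x side, with their −y faces flush.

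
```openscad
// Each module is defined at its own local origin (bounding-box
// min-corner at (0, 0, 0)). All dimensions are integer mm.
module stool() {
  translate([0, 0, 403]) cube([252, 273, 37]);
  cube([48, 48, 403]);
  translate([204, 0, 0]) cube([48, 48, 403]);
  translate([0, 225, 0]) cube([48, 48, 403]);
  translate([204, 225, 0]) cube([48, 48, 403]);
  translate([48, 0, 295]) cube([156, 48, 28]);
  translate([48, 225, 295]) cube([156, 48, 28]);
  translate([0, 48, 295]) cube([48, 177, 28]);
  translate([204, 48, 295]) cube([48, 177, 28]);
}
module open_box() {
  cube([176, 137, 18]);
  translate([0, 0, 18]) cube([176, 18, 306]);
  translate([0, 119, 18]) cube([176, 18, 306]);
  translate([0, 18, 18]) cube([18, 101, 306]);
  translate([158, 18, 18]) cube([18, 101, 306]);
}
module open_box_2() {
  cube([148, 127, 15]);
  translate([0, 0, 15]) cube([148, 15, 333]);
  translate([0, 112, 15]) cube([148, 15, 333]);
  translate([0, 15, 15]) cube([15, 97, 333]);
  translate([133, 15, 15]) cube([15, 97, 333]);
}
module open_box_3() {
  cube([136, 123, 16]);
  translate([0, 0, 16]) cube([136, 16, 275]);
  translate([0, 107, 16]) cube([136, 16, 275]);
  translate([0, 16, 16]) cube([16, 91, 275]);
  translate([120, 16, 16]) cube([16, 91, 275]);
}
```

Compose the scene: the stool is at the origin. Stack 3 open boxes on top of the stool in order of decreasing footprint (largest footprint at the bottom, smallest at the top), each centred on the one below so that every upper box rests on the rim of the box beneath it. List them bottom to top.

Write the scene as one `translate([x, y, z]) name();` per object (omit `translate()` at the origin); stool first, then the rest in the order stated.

stool();
translate([38, 68, 440]) open_box();
translate([52, 73, 764]) open_box_2();
translate([58, 75, 1112]) open_box_3();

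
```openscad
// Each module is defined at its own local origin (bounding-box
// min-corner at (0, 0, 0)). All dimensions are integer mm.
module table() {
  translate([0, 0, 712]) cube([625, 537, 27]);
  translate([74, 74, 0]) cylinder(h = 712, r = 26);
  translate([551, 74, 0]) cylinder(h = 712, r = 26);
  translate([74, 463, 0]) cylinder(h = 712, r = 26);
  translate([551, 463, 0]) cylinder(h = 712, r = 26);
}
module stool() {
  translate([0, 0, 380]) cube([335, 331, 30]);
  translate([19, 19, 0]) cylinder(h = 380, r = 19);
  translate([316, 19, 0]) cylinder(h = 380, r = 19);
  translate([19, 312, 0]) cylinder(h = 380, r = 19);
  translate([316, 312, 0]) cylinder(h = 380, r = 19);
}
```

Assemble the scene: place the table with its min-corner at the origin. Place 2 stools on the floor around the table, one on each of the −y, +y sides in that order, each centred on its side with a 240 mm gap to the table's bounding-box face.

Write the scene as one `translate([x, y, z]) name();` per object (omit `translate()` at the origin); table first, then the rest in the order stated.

table();
translate([145, -571, 0]) stool();
translate([145, 777, 0]) stool();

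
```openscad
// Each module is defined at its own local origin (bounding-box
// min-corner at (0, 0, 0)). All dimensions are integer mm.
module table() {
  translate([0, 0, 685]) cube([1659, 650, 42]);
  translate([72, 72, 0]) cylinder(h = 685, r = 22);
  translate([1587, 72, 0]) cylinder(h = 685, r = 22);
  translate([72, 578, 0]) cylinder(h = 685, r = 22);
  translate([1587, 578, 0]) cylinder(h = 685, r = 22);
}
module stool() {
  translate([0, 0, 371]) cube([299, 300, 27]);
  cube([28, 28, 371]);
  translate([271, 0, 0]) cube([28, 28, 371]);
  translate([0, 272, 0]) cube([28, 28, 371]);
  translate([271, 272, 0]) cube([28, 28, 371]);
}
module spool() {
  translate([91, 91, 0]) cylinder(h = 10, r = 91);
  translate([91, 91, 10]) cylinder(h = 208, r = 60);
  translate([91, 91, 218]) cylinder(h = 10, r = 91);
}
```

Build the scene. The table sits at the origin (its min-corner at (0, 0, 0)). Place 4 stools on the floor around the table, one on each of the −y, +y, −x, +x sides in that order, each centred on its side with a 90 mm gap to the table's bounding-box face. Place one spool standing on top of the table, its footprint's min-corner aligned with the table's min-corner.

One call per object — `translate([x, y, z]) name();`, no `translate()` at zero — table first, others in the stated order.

table();
translate([680, -390, 0]) stool();
translate([680, 740, 0]) stool();
translate([-389, 175, 0]) stool();
translate([1749, 175, 0]) stool();
translate([0, 0, 727]) spool();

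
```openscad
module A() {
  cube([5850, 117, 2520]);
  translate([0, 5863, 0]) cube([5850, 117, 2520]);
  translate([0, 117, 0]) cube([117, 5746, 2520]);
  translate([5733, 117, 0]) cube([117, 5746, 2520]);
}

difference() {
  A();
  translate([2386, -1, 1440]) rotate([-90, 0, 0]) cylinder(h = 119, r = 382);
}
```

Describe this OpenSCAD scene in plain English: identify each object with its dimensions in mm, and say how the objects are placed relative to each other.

A is the wall frame of a small rectangular building: four walls, each 2520 mm tall and 117 mm thick, enclosing a footprint 5850 mm (x) by 5980 mm (y) outside-to-outside, with no floor or roof. The front and back walls (the −y and +y sides) span the full width; the two side walls fit between them.

The house frame has a circular hole of radius 382 mm through its front wall, centred at (x = 2386, z = 1440).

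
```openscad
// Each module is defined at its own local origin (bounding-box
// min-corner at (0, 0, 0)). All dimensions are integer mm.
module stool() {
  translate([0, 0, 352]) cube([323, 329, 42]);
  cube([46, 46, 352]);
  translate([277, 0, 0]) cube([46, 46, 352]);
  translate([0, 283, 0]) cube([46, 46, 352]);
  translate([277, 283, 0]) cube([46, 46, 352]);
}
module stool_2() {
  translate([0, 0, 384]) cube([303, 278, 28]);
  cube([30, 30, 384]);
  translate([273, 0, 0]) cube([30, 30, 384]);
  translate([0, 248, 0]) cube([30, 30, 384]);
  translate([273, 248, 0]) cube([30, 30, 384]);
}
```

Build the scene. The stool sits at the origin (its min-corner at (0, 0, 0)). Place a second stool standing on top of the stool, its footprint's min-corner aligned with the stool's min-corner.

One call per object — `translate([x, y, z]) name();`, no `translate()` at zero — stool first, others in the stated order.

stool();
translate([0, 0, 394]) stool_2();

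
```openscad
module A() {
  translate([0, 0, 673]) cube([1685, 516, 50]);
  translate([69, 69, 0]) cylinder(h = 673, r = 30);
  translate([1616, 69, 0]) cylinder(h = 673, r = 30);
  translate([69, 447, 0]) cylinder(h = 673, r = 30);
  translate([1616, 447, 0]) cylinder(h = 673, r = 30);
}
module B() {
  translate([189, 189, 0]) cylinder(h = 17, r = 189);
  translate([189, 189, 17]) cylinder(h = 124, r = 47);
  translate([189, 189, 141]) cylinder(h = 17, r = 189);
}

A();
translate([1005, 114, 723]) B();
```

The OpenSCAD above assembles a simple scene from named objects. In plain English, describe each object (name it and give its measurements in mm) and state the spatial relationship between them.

A is a rectangular dining table. The top is 1685×516×50 mm with its upper surface at z = 723 mm. It stands on four round legs of 60 mm diameter, each leg's bounding box inset 39 mm from the nearest pair of top edges, running from the floor to the underside of the top.

B is a spool: two coaxial disc flanges of radius 189 mm and thickness 17 mm, joined by a core cylinder of radius 47 mm and height 124 mm. The lower flange rests on z = 0 and the three cylinders share a vertical axis.

The spool is on top of the table.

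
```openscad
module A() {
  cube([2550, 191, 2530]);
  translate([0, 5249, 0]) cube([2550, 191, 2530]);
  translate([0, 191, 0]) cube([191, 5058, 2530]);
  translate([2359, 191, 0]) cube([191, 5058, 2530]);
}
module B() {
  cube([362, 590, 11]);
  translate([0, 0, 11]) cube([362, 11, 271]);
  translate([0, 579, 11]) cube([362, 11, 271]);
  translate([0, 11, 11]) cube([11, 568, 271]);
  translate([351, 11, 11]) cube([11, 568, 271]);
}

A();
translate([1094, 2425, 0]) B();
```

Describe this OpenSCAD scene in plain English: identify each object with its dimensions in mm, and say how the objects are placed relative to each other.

A is the wall frame of a small rectangular building: four walls, each 2530 mm tall and 191 mm thick, enclosing a footprint 2550 mm (x) by 5440 mm (y) outside-to-outside, with no floor or roof. The front and back walls (the −y and +y sides) span the full width; the two side walls fit between them.

B is an open-topped rectangular box: outside dimensions 362×590×282 mm, with a uniform wall and base thickness of 11 mm. The base is a full 362×590 slab on the floor; four walls sit on top of the base. The front and back walls (the −y and +y sides) span the full width; the two side walls fit between them.

The open box sits inside the house frame, centred.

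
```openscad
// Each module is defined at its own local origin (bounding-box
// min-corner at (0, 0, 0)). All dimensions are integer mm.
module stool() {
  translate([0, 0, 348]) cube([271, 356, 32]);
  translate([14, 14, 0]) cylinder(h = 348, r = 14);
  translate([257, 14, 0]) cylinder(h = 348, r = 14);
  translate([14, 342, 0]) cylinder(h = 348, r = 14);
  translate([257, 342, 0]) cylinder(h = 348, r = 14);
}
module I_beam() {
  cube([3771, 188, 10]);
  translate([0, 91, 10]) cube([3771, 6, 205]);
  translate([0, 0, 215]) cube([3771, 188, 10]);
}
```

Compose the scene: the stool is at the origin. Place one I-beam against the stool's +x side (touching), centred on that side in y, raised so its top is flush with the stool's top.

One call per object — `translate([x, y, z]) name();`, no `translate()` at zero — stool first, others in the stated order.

stool();
translate([271, 84, 155]) I_beam();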